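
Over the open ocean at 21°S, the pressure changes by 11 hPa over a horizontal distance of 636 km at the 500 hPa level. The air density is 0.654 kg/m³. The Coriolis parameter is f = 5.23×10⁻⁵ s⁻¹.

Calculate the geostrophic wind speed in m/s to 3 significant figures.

Pressure gradient: |∂P/∂n| = 1100 Pa / 636000 m = 1.73×10⁻³ Pa/m
Geostrophic balance (pressure-gradient force = Coriolis force):
V_g = (1/(fρ)) |∂P/∂n| = 1.73×10⁻³ / (5.23×10⁻⁵ × 0.654) = 50.6 m/s

50.6 m/s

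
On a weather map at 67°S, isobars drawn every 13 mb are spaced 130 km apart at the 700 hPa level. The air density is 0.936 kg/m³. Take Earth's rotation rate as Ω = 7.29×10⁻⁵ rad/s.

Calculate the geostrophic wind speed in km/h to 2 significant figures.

290 km/h

Coriolis parameter at 67°S:
f = 2Ω sin φ = 2 × 7.29×10⁻⁵ × sin 67° = 1.34×10⁻⁴ s⁻¹
Pressure gradient: |∂P/∂n| = 1300 Pa / 130000 m = 1.00×10⁻² Pa/m
Geostrophic balance (pressure-gradient force = Coriolis force):
V_g = (1/(fρ)) |∂P/∂n| = 1.00×10⁻² / (1.34×10⁻⁴ × 0.936) = 79.6 m/s
Converting: 79.6 m/s × 3.6 = 290 km/h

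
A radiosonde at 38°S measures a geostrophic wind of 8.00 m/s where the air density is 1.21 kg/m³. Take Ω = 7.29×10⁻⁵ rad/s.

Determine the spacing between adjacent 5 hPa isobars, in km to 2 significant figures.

580 km

Coriolis parameter at 38°S:
f = 2Ω sin φ = 2 × 7.29×10⁻⁵ × sin 38° = 8.98×10⁻⁵ s⁻¹
Geostrophic balance rearranged: |∂P/∂n| = f ρ V_g
|∂P/∂n| = 8.98×10⁻⁵ × 1.21 × 8.00 = 8.69×10⁻⁴ Pa/m
Isobar spacing: Δn = ΔP/|∂P/∂n| = 500 Pa / 8.69×10⁻⁴ Pa/m = 575434 m ≈ 580 km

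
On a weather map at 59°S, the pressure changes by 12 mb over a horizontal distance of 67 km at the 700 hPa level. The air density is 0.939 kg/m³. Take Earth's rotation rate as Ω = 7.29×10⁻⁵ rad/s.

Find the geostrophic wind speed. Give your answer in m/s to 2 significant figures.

Coriolis parameter at 59°S:
f = 2Ω sin φ = 2 × 7.29×10⁻⁵ × sin 59° = 1.25×10⁻⁴ s⁻¹
Pressure gradient: |∂P/∂n| = 1200 Pa / 67000 m = 1.79×10⁻² Pa/m
Geostrophic balance (pressure-gradient force = Coriolis force):
V_g = (1/(fρ)) |∂P/∂n| = 1.79×10⁻² / (1.25×10⁻⁴ × 0.939) = 153 m/s

150 m/s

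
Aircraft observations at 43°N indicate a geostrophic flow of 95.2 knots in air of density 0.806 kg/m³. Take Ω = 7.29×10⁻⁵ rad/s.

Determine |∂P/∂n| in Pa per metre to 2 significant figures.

Coriolis parameter at 43°N:
f = 2Ω sin φ = 2 × 7.29×10⁻⁵ × sin 43° = 9.94×10⁻⁵ s⁻¹
Wind speed in SI: 95.2 knots = 49.0 m/s
Geostrophic balance rearranged: |∂P/∂n| = f ρ V_g
|∂P/∂n| = 9.94×10⁻⁵ × 0.806 × 49.0 = 3.93×10⁻³ Pa/m

3.9×10⁻³ Pa/m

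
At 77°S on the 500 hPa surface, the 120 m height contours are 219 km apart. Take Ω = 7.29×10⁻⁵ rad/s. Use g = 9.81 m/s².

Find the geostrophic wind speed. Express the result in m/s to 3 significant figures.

Coriolis parameter at 77°S:
f = 2Ω sin φ = 2 × 7.29×10⁻⁵ × sin 77° = 1.42×10⁻⁴ s⁻¹
Height gradient: |∂Z/∂n| = 120 m / 219000 m = 5.48×10⁻⁴
On a pressure surface, geostrophic balance gives V_g = (g/f)|∂Z/∂n|:
V_g = 9.81 × 5.48×10⁻⁴ / 1.42×10⁻⁴ = 37.8 m/s

37.8 m/s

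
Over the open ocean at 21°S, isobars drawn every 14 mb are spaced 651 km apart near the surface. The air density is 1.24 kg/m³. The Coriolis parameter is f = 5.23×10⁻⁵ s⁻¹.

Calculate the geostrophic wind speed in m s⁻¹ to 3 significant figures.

Pressure gradient: |∂P/∂n| = 1400 Pa / 651000 m = 2.15×10⁻³ Pa/m
Geostrophic balance (pressure-gradient force = Coriolis force):
V_g = (1/(fρ)) |∂P/∂n| = 2.15×10⁻³ / (5.23×10⁻⁵ × 1.24) = 33.2 m/s

33.2 m s⁻¹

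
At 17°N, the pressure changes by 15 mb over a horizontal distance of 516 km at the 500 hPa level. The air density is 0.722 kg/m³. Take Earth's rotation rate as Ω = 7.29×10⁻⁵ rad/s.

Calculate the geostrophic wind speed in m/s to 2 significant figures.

Coriolis parameter at 17°N:
f = 2Ω sin φ = 2 × 7.29×10⁻⁵ × sin 17° = 4.26×10⁻⁵ s⁻¹
Pressure gradient: |∂P/∂n| = 1500 Pa / 516000 m = 2.91×10⁻³ Pa/m
Geostrophic balance (pressure-gradient force = Coriolis force):
V_g = (1/(fρ)) |∂P/∂n| = 2.91×10⁻³ / (4.26×10⁻⁵ × 0.722) = 94.5 m/s

94 m/s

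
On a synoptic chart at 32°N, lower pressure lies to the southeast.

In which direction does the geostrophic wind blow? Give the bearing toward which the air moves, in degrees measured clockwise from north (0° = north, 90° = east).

225°

The pressure-gradient force points toward the southeast (bearing 135°).
Geostrophic balance: in the Northern Hemisphere the Coriolis force deflects motion to the right, so the geostrophic wind blows 90° to the right of the pressure-gradient force (low pressure on the left).
Rotating 135° by 90° clockwise gives 225° — the wind blows toward the southwest.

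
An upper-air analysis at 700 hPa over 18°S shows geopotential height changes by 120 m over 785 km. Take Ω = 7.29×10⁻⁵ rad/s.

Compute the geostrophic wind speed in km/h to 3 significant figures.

120 km/h

Coriolis parameter at 18°S:
f = 2Ω sin φ = 2 × 7.29×10⁻⁵ × sin 18° = 4.51×10⁻⁵ s⁻¹
Height gradient: |∂Z/∂n| = 120 m / 785000 m = 1.53×10⁻⁴
On a pressure surface, geostrophic balance gives V_g = (g/f)|∂Z/∂n|:
V_g = 9.81 × 1.53×10⁻⁴ / 4.51×10⁻⁵ = 33.3 m/s
Converting: 33.3 m/s × 3.6 = 120 km/h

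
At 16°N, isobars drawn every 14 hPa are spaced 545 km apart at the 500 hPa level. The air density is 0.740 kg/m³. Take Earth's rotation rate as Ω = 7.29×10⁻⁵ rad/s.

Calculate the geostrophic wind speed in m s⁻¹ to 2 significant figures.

Coriolis parameter at 16°N:
f = 2Ω sin φ = 2 × 7.29×10⁻⁵ × sin 16° = 4.02×10⁻⁵ s⁻¹
Pressure gradient: |∂P/∂n| = 1400 Pa / 545000 m = 2.57×10⁻³ Pa/m
Geostrophic balance (pressure-gradient force = Coriolis force):
V_g = (1/(fρ)) |∂P/∂n| = 2.57×10⁻³ / (4.02×10⁻⁵ × 0.740) = 86.4 m/s

86 m s⁻¹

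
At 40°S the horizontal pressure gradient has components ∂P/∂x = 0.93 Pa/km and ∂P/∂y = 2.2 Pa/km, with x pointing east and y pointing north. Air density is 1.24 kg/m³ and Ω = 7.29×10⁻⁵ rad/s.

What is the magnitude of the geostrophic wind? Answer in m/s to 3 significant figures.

20.6 m/s

Coriolis parameter at 40°S:
f = 2Ω sin φ = 2 × 7.29×10⁻⁵ × sin 40° = 9.37×10⁻⁵ s⁻¹
In the Southern Hemisphere f is negative: f = −9.37×10⁻⁵ s⁻¹.
Component geostrophic relations (x east, y north):
u_g = −(1/(fρ)) ∂P/∂y,  v_g = (1/(fρ)) ∂P/∂x
u_g = −(2.2×10⁻³)/(−9.37×10⁻⁵ × 1.24) = 18.9 m/s;  v_g = (0.93×10⁻³)/(−9.37×10⁻⁵ × 1.24) = −8.00 m/s
|V_g| = √(u_g² + v_g²) = 20.6 m/s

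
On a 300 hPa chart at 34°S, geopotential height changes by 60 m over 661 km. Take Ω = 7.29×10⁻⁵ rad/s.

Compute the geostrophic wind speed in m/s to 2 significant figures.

Coriolis parameter at 34°S:
f = 2Ω sin φ = 2 × 7.29×10⁻⁵ × sin 34° = 8.15×10⁻⁵ s⁻¹
Height gradient: |∂Z/∂n| = 60 m / 661000 m = 9.08×10⁻⁵
On a pressure surface, geostrophic balance gives V_g = (g/f)|∂Z/∂n|:
V_g = 9.81 × 9.08×10⁻⁵ / 8.15×10⁻⁵ = 10.9 m/s

11 m/s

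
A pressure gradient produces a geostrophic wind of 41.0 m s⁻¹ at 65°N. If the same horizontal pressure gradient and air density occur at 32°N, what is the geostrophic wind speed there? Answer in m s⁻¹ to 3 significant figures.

70.1 m s⁻¹

With the same pressure gradient and density, V_g ∝ 1/f ∝ 1/sin φ.
V₂ = V₁ · sin φ₁ / sin φ₂ = 41.0 × sin 65° / sin 32°
V₂ = 41.0 × 0.9063/0.5299 = 70.1 m s⁻¹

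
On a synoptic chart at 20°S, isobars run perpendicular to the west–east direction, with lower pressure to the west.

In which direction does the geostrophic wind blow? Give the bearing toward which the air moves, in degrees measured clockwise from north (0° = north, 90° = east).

180°

The pressure-gradient force points toward the west (bearing 270°).
Geostrophic balance: in the Southern Hemisphere the Coriolis force deflects motion to the left, so the geostrophic wind blows 90° to the left of the pressure-gradient force (low pressure on the right).
Rotating 270° by 90° counterclockwise gives 180° — the wind blows toward the south.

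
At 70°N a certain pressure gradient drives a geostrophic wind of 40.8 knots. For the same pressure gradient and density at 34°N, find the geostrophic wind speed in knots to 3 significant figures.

With the same pressure gradient and density, V_g ∝ 1/f ∝ 1/sin φ.
V₂ = V₁ · sin φ₁ / sin φ₂ = 40.8 × sin 70° / sin 34°
V₂ = 40.8 × 0.9397/0.5592 = 68.6 knots

68.6 knots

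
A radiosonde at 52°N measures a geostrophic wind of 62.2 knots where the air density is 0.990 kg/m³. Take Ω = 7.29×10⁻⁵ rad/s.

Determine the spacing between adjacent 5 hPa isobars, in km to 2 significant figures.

Coriolis parameter at 52°N:
f = 2Ω sin φ = 2 × 7.29×10⁻⁵ × sin 52° = 1.15×10⁻⁴ s⁻¹
Wind speed in SI: 62.2 knots = 32.0 m/s
Geostrophic balance rearranged: |∂P/∂n| = f ρ V_g
|∂P/∂n| = 1.15×10⁻⁴ × 0.990 × 32.0 = 3.64×10⁻³ Pa/m
Isobar spacing: Δn = ΔP/|∂P/∂n| = 500 Pa / 3.64×10⁻³ Pa/m = 137378 m ≈ 140 km

140 km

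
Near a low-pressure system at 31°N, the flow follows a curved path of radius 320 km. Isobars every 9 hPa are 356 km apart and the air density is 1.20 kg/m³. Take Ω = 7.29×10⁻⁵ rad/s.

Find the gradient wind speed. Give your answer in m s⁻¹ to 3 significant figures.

Coriolis parameter at 31°N:
f = 2Ω sin φ = 2 × 7.29×10⁻⁵ × sin 31° = 7.51×10⁻⁵ s⁻¹
Pressure gradient: |∂P/∂n| = 900 Pa / 356000 m = 2.53×10⁻³ Pa/m
Geostrophic speed: V_g = |∂P/∂n|/(fρ) = 2.53×10⁻³/(7.51×10⁻⁵ × 1.20) = 28.1 m/s
Around a low, centrifugal force acts outward with Coriolis, so pressure-gradient force balances both:
(1/ρ)|∂P/∂n| = fV + V²/R  →  V² + fR·V − fR·V_g = 0
With fR = 7.51×10⁻⁵ × 320×10³ m = 24.0 m/s:
V = [−fR + √((fR)² + 4 fR V_g)]/2 = [−24.0 + √(24.0² + 4×24.0×28.1)]/2 = 16.6 m/s
Subgeostrophic (V < V_g = 28.1 m/s), as expected around a low.

16.6 m s⁻¹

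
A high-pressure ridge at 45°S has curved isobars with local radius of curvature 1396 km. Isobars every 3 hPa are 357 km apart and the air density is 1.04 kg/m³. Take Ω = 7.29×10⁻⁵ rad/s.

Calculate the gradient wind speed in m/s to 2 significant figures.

Coriolis parameter at 45°S:
f = 2Ω sin φ = 2 × 7.29×10⁻⁵ × sin 45° = 1.03×10⁻⁴ s⁻¹
Pressure gradient: |∂P/∂n| = 300 Pa / 357000 m = 8.40×10⁻⁴ Pa/m
Geostrophic speed: V_g = |∂P/∂n|/(fρ) = 8.40×10⁻⁴/(1.03×10⁻⁴ × 1.04) = 7.84 m/s
Around a high, pressure-gradient force acts outward with centrifugal, so Coriolis balances both:
fV = (1/ρ)|∂P/∂n| + V²/R  →  V² − fR·V + fR·V_g = 0
With fR = 1.03×10⁻⁴ × 1396×10³ m = 144 m/s:
V = [fR − √((fR)² − 4 fR V_g)]/2 = [144 − √(144² − 4×144×7.84)]/2 = 8.32 m/s
Supergeostrophic (V > V_g = 7.84 m/s), as expected around a high.

8.3 m/s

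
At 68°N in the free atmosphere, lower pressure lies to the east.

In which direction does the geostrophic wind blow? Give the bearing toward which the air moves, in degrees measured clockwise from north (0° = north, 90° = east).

The pressure-gradient force points toward the east (bearing 090°).
Geostrophic balance: in the Northern Hemisphere the Coriolis force deflects motion to the right, so the geostrophic wind blows 90° to the right of the pressure-gradient force (low pressure on the left).
Rotating 090° by 90° clockwise gives 180° — the wind blows toward the south.

180°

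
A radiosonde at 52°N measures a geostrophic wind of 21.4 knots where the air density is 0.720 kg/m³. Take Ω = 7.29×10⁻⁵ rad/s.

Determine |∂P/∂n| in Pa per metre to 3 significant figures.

9.11×10⁻⁴ Pa/m

Coriolis parameter at 52°N:
f = 2Ω sin φ = 2 × 7.29×10⁻⁵ × sin 52° = 1.15×10⁻⁴ s⁻¹
Wind speed in SI: 21.4 knots = 11.0 m/s
Geostrophic balance rearranged: |∂P/∂n| = f ρ V_g
|∂P/∂n| = 1.15×10⁻⁴ × 0.720 × 11.0 = 9.11×10⁻⁴ Pa/m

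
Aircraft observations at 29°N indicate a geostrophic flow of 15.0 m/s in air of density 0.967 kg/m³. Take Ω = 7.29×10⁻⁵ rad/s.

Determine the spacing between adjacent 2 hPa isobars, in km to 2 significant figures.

200 km

Coriolis parameter at 29°N:
f = 2Ω sin φ = 2 × 7.29×10⁻⁵ × sin 29° = 7.07×10⁻⁵ s⁻¹
Geostrophic balance rearranged: |∂P/∂n| = f ρ V_g
|∂P/∂n| = 7.07×10⁻⁵ × 0.967 × 15.0 = 1.03×10⁻³ Pa/m
Isobar spacing: Δn = ΔP/|∂P/∂n| = 200 Pa / 1.03×10⁻³ Pa/m = 195067 m ≈ 200 km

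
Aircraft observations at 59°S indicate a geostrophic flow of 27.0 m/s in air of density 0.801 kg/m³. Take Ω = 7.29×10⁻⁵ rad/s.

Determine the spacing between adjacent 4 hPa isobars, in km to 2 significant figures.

150 km

Coriolis parameter at 59°S:
f = 2Ω sin φ = 2 × 7.29×10⁻⁵ × sin 59° = 1.25×10⁻⁴ s⁻¹
Geostrophic balance rearranged: |∂P/∂n| = f ρ V_g
|∂P/∂n| = 1.25×10⁻⁴ × 0.801 × 27.0 = 2.70×10⁻³ Pa/m
Isobar spacing: Δn = ΔP/|∂P/∂n| = 400 Pa / 2.70×10⁻³ Pa/m = 147993 m ≈ 150 km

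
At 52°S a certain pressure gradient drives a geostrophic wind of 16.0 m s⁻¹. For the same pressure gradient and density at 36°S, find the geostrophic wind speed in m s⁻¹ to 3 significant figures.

21.5 m s⁻¹

With the same pressure gradient and density, V_g ∝ 1/f ∝ 1/sin φ.
V₂ = V₁ · sin φ₁ / sin φ₂ = 16.0 × sin 52° / sin 36°
V₂ = 16.0 × 0.7880/0.5878 = 21.5 m s⁻¹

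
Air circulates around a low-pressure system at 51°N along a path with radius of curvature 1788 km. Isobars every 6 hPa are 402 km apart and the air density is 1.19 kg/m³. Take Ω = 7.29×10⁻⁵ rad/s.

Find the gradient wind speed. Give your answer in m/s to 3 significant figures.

Coriolis parameter at 51°N:
f = 2Ω sin φ = 2 × 7.29×10⁻⁵ × sin 51° = 1.13×10⁻⁴ s⁻¹
Pressure gradient: |∂P/∂n| = 600 Pa / 402000 m = 1.49×10⁻³ Pa/m
Geostrophic speed: V_g = |∂P/∂n|/(fρ) = 1.49×10⁻³/(1.13×10⁻⁴ × 1.19) = 11.1 m/s
Around a low, centrifugal force acts outward with Coriolis, so pressure-gradient force balances both:
(1/ρ)|∂P/∂n| = fV + V²/R  →  V² + fR·V − fR·V_g = 0
With fR = 1.13×10⁻⁴ × 1788×10³ m = 203 m/s:
V = [−fR + √((fR)² + 4 fR V_g)]/2 = [−203 + √(203² + 4×203×11.1)]/2 = 10.5 m/s
Subgeostrophic (V < V_g = 11.1 m/s), as expected around a low.

10.5 m/s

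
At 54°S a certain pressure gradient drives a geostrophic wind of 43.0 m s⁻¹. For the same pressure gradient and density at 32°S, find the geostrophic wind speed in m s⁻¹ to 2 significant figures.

With the same pressure gradient and density, V_g ∝ 1/f ∝ 1/sin φ.
V₂ = V₁ · sin φ₁ / sin φ₂ = 43.0 × sin 54° / sin 32°
V₂ = 43.0 × 0.8090/0.5299 = 66 m s⁻¹

66 m s⁻¹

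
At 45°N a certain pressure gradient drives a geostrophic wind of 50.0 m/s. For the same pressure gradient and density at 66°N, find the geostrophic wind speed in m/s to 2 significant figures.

39 m/s

With the same pressure gradient and density, V_g ∝ 1/f ∝ 1/sin φ.
V₂ = V₁ · sin φ₁ / sin φ₂ = 50.0 × sin 45° / sin 66°
V₂ = 50.0 × 0.7071/0.9135 = 39 m/s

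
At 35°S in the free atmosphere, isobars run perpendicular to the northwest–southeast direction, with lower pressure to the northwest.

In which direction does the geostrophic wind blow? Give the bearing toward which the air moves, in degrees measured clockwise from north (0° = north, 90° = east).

The pressure-gradient force points toward the northwest (bearing 315°).
Geostrophic balance: in the Southern Hemisphere the Coriolis force deflects motion to the left, so the geostrophic wind blows 90° to the left of the pressure-gradient force (low pressure on the right).
Rotating 315° by 90° counterclockwise gives 225° — the wind blows toward the southwest.

225°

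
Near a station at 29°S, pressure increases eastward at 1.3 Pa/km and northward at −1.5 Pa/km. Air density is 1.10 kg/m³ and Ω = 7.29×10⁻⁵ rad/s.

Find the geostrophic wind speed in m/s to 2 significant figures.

26 m/s

Coriolis parameter at 29°S:
f = 2Ω sin φ = 2 × 7.29×10⁻⁵ × sin 29° = 7.07×10⁻⁵ s⁻¹
In the Southern Hemisphere f is negative: f = −7.07×10⁻⁵ s⁻¹.
Component geostrophic relations (x east, y north):
u_g = −(1/(fρ)) ∂P/∂y,  v_g = (1/(fρ)) ∂P/∂x
u_g = −(−1.5×10⁻³)/(−7.07×10⁻⁵ × 1.10) = −19.3 m/s;  v_g = (1.3×10⁻³)/(−7.07×10⁻⁵ × 1.10) = −16.7 m/s
|V_g| = √(u_g² + v_g²) = 25.5 m/s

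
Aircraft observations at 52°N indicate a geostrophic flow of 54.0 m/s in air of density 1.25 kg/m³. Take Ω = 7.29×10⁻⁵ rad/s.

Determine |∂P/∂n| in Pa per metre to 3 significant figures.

Coriolis parameter at 52°N:
f = 2Ω sin φ = 2 × 7.29×10⁻⁵ × sin 52° = 1.15×10⁻⁴ s⁻¹
Geostrophic balance rearranged: |∂P/∂n| = f ρ V_g
|∂P/∂n| = 1.15×10⁻⁴ × 1.25 × 54.0 = 7.76×10⁻³ Pa/m

7.76×10⁻³ Pa/m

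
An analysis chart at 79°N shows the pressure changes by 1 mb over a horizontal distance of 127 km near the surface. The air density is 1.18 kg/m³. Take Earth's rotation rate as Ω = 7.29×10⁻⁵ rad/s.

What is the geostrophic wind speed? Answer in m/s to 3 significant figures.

Coriolis parameter at 79°N:
f = 2Ω sin φ = 2 × 7.29×10⁻⁵ × sin 79° = 1.43×10⁻⁴ s⁻¹
Pressure gradient: |∂P/∂n| = 100 Pa / 127000 m = 7.87×10⁻⁴ Pa/m
Geostrophic balance (pressure-gradient force = Coriolis force):
V_g = (1/(fρ)) |∂P/∂n| = 7.87×10⁻⁴ / (1.43×10⁻⁴ × 1.18) = 4.66 m/s

4.66 m/s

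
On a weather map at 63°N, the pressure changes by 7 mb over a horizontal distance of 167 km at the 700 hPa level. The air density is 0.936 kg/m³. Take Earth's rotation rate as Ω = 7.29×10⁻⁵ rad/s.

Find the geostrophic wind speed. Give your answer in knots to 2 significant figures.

Coriolis parameter at 63°N:
f = 2Ω sin φ = 2 × 7.29×10⁻⁵ × sin 63° = 1.30×10⁻⁴ s⁻¹
Pressure gradient: |∂P/∂n| = 700 Pa / 167000 m = 4.19×10⁻³ Pa/m
Geostrophic balance (pressure-gradient force = Coriolis force):
V_g = (1/(fρ)) |∂P/∂n| = 4.19×10⁻³ / (1.30×10⁻⁴ × 0.936) = 34.5 m/s
Converting: 34.5 m/s × 1.944 = 67 knots

67 knots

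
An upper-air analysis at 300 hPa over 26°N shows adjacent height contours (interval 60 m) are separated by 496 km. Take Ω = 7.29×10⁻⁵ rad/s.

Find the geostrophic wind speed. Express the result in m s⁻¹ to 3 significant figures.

18.6 m s⁻¹

Coriolis parameter at 26°N:
f = 2Ω sin φ = 2 × 7.29×10⁻⁵ × sin 26° = 6.39×10⁻⁵ s⁻¹
Height gradient: |∂Z/∂n| = 60 m / 496000 m = 1.21×10⁻⁴
On a pressure surface, geostrophic balance gives V_g = (g/f)|∂Z/∂n|:
V_g = 9.81 × 1.21×10⁻⁴ / 6.39×10⁻⁵ = 18.6 m/s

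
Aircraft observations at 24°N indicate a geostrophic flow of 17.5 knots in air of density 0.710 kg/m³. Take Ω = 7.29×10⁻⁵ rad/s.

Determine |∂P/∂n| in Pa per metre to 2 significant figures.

Coriolis parameter at 24°N:
f = 2Ω sin φ = 2 × 7.29×10⁻⁵ × sin 24° = 5.93×10⁻⁵ s⁻¹
Wind speed in SI: 17.5 knots = 9.00 m/s
Geostrophic balance rearranged: |∂P/∂n| = f ρ V_g
|∂P/∂n| = 5.93×10⁻⁵ × 0.710 × 9.00 = 3.79×10⁻⁴ Pa/m

3.8×10⁻⁴ Pa/m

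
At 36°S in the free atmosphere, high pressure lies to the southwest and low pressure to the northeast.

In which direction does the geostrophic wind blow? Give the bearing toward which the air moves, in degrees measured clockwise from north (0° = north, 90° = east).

The pressure-gradient force points toward the northeast (bearing 045°).
Geostrophic balance: in the Southern Hemisphere the Coriolis force deflects motion to the left, so the geostrophic wind blows 90° to the left of the pressure-gradient force (low pressure on the right).
Rotating 045° by 90° counterclockwise gives 315° — the wind blows toward the northwest.

315°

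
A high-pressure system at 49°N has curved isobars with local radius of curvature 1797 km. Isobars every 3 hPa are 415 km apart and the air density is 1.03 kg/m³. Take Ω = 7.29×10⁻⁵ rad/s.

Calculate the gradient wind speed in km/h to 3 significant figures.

Coriolis parameter at 49°N:
f = 2Ω sin φ = 2 × 7.29×10⁻⁵ × sin 49° = 1.10×10⁻⁴ s⁻¹
Pressure gradient: |∂P/∂n| = 300 Pa / 415000 m = 7.23×10⁻⁴ Pa/m
Geostrophic speed: V_g = |∂P/∂n|/(fρ) = 7.23×10⁻⁴/(1.10×10⁻⁴ × 1.03) = 6.38 m/s
Around a high, pressure-gradient force acts outward with centrifugal, so Coriolis balances both:
fV = (1/ρ)|∂P/∂n| + V²/R  →  V² − fR·V + fR·V_g = 0
With fR = 1.10×10⁻⁴ × 1797×10³ m = 198 m/s:
V = [fR − √((fR)² − 4 fR V_g)]/2 = [198 − √(198² − 4×198×6.38)]/2 = 6.6 m/s
Supergeostrophic (V > V_g = 6.38 m/s), as expected around a high.
Converting: 6.6 m/s × 3.6 = 23.8 km/h

23.8 km/h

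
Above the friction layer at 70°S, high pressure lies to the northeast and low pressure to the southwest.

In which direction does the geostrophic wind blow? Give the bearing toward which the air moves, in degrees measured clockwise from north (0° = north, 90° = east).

The pressure-gradient force points toward the southwest (bearing 225°).
Geostrophic balance: in the Southern Hemisphere the Coriolis force deflects motion to the left, so the geostrophic wind blows 90° to the left of the pressure-gradient force (low pressure on the right).
Rotating 225° by 90° counterclockwise gives 135° — the wind blows toward the southeast.

135°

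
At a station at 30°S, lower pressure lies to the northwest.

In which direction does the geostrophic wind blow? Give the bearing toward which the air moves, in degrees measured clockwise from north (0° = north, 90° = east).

225°

The pressure-gradient force points toward the northwest (bearing 315°).
Geostrophic balance: in the Southern Hemisphere the Coriolis force deflects motion to the left, so the geostrophic wind blows 90° to the left of the pressure-gradient force (low pressure on the right).
Rotating 315° by 90° counterclockwise gives 225° — the wind blows toward the southwest.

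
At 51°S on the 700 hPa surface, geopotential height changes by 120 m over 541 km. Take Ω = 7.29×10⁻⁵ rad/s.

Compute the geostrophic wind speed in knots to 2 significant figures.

37 knots

Coriolis parameter at 51°S:
f = 2Ω sin φ = 2 × 7.29×10⁻⁵ × sin 51° = 1.13×10⁻⁴ s⁻¹
Height gradient: |∂Z/∂n| = 120 m / 541000 m = 2.22×10⁻⁴
On a pressure surface, geostrophic balance gives V_g = (g/f)|∂Z/∂n|:
V_g = 9.81 × 2.22×10⁻⁴ / 1.13×10⁻⁴ = 19.2 m/s
Converting: 19.2 m/s × 1.944 = 37 knots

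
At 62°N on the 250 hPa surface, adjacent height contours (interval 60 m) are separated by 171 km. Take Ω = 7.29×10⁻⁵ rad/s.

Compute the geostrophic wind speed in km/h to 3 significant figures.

Coriolis parameter at 62°N:
f = 2Ω sin φ = 2 × 7.29×10⁻⁵ × sin 62° = 1.29×10⁻⁴ s⁻¹
Height gradient: |∂Z/∂n| = 60 m / 171000 m = 3.51×10⁻⁴
On a pressure surface, geostrophic balance gives V_g = (g/f)|∂Z/∂n|:
V_g = 9.81 × 3.51×10⁻⁴ / 1.29×10⁻⁴ = 26.7 m/s
Converting: 26.7 m/s × 3.6 = 96.3 km/h

96.3 km/h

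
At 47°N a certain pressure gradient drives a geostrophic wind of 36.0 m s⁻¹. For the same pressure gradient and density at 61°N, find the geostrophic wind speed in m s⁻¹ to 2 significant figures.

With the same pressure gradient and density, V_g ∝ 1/f ∝ 1/sin φ.
V₂ = V₁ · sin φ₁ / sin φ₂ = 36.0 × sin 47° / sin 61°
V₂ = 36.0 × 0.7314/0.8746 = 30 m s⁻¹

30 m s⁻¹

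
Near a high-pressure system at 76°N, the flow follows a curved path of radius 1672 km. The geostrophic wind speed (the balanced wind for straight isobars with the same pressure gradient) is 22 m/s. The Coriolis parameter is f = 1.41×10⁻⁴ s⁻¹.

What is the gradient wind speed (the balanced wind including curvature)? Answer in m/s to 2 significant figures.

25 m/s

Around a high, pressure-gradient force acts outward with centrifugal, so Coriolis balances both:
fV = (1/ρ)|∂P/∂n| + V²/R  →  V² − fR·V + fR·V_g = 0
With fR = 1.41×10⁻⁴ × 1672×10³ m = 236 m/s:
V = [fR − √((fR)² − 4 fR V_g)]/2 = [236 − √(236² − 4×236×22)]/2 = 24.6 m/s
Supergeostrophic (V > V_g = 22 m/s), as expected around a high.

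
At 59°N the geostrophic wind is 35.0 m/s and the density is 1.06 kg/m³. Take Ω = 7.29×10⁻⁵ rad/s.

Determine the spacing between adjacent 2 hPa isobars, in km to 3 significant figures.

43.1 km

Coriolis parameter at 59°N:
f = 2Ω sin φ = 2 × 7.29×10⁻⁵ × sin 59° = 1.25×10⁻⁴ s⁻¹
Geostrophic balance rearranged: |∂P/∂n| = f ρ V_g
|∂P/∂n| = 1.25×10⁻⁴ × 1.06 × 35.0 = 4.64×10⁻³ Pa/m
Isobar spacing: Δn = ΔP/|∂P/∂n| = 200 Pa / 4.64×10⁻³ Pa/m = 43135 m ≈ 43.1 km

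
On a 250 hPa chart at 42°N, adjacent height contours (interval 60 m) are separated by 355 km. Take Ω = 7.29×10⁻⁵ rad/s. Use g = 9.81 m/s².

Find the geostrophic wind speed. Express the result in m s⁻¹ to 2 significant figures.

17 m s⁻¹

Coriolis parameter at 42°N:
f = 2Ω sin φ = 2 × 7.29×10⁻⁵ × sin 42° = 9.76×10⁻⁵ s⁻¹
Height gradient: |∂Z/∂n| = 60 m / 355000 m = 1.69×10⁻⁴
On a pressure surface, geostrophic balance gives V_g = (g/f)|∂Z/∂n|:
V_g = 9.81 × 1.69×10⁻⁴ / 9.76×10⁻⁵ = 17.0 m/s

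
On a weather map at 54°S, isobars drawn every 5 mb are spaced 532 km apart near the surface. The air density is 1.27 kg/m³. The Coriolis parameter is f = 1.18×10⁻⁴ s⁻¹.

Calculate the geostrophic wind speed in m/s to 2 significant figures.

6.3 m/s

Pressure gradient: |∂P/∂n| = 500 Pa / 532000 m = 9.40×10⁻⁴ Pa/m
Geostrophic balance (pressure-gradient force = Coriolis force):
V_g = (1/(fρ)) |∂P/∂n| = 9.40×10⁻⁴ / (1.18×10⁻⁴ × 1.27) = 6.27 m/s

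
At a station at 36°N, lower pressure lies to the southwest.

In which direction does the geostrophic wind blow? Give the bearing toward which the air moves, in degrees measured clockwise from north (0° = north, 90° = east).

The pressure-gradient force points toward the southwest (bearing 225°).
Geostrophic balance: in the Northern Hemisphere the Coriolis force deflects motion to the right, so the geostrophic wind blows 90° to the right of the pressure-gradient force (low pressure on the left).
Rotating 225° by 90° clockwise gives 315° — the wind blows toward the northwest.

315°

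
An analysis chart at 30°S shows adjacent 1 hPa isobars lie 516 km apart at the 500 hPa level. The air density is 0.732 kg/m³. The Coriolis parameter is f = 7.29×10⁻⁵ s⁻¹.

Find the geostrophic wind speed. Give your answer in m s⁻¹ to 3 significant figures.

3.63 m s⁻¹

Pressure gradient: |∂P/∂n| = 100 Pa / 516000 m = 1.94×10⁻⁴ Pa/m
Geostrophic balance (pressure-gradient force = Coriolis force):
V_g = (1/(fρ)) |∂P/∂n| = 1.94×10⁻⁴ / (7.29×10⁻⁵ × 0.732) = 3.63 m/s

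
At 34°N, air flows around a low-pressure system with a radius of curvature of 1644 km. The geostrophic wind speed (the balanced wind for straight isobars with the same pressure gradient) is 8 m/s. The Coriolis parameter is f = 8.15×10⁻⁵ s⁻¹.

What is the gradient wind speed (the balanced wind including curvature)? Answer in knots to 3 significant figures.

14.7 knots

Around a low, centrifugal force acts outward with Coriolis, so pressure-gradient force balances both:
(1/ρ)|∂P/∂n| = fV + V²/R  →  V² + fR·V − fR·V_g = 0
With fR = 8.15×10⁻⁵ × 1644×10³ m = 134 m/s:
V = [−fR + √((fR)² + 4 fR V_g)]/2 = [−134 + √(134² + 4×134×8)]/2 = 7.57 m/s
Subgeostrophic (V < V_g = 8 m/s), as expected around a low.
Converting: 7.57 m/s × 1.944 = 14.7 knots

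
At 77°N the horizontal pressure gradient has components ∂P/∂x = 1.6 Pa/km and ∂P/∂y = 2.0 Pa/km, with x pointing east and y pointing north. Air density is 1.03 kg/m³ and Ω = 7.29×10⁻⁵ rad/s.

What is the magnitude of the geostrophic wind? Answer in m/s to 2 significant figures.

18 m/s

Coriolis parameter at 77°N:
f = 2Ω sin φ = 2 × 7.29×10⁻⁵ × sin 77° = 1.42×10⁻⁴ s⁻¹
Component geostrophic relations (x east, y north):
u_g = −(1/(fρ)) ∂P/∂y,  v_g = (1/(fρ)) ∂P/∂x
u_g = −(2.0×10⁻³)/(1.42×10⁻⁴ × 1.03) = −13.7 m/s;  v_g = (1.6×10⁻³)/(1.42×10⁻⁴ × 1.03) = 10.9 m/s
|V_g| = √(u_g² + v_g²) = 17.5 m/s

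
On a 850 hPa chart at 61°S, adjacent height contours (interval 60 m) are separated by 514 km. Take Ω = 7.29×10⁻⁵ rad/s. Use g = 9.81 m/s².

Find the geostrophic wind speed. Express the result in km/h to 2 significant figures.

32 km/h

Coriolis parameter at 61°S:
f = 2Ω sin φ = 2 × 7.29×10⁻⁵ × sin 61° = 1.28×10⁻⁴ s⁻¹
Height gradient: |∂Z/∂n| = 60 m / 514000 m = 1.17×10⁻⁴
On a pressure surface, geostrophic balance gives V_g = (g/f)|∂Z/∂n|:
V_g = 9.81 × 1.17×10⁻⁴ / 1.28×10⁻⁴ = 8.98 m/s
Converting: 8.98 m/s × 3.6 = 32 km/h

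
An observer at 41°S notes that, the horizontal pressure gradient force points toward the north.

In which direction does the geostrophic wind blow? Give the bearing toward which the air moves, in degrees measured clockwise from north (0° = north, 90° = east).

The pressure-gradient force points toward the north (bearing 000°).
Geostrophic balance: in the Southern Hemisphere the Coriolis force deflects motion to the left, so the geostrophic wind blows 90° to the left of the pressure-gradient force (low pressure on the right).
Rotating 000° by 90° counterclockwise gives 270° — the wind blows toward the west.

270°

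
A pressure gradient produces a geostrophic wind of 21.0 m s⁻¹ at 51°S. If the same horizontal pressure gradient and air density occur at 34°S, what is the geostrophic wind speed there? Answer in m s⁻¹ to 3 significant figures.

With the same pressure gradient and density, V_g ∝ 1/f ∝ 1/sin φ.
V₂ = V₁ · sin φ₁ / sin φ₂ = 21.0 × sin 51° / sin 34°
V₂ = 21.0 × 0.7771/0.5592 = 29.2 m s⁻¹

29.2 m s⁻¹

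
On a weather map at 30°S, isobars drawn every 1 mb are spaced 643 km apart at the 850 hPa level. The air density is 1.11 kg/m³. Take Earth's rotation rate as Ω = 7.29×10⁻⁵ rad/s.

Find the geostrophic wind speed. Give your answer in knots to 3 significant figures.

3.74 knots

Coriolis parameter at 30°S:
f = 2Ω sin φ = 2 × 7.29×10⁻⁵ × sin 30° = 7.29×10⁻⁵ s⁻¹
Pressure gradient: |∂P/∂n| = 100 Pa / 643000 m = 1.56×10⁻⁴ Pa/m
Geostrophic balance (pressure-gradient force = Coriolis force):
V_g = (1/(fρ)) |∂P/∂n| = 1.56×10⁻⁴ / (7.29×10⁻⁵ × 1.11) = 1.92 m/s
Converting: 1.92 m/s × 1.944 = 3.74 knots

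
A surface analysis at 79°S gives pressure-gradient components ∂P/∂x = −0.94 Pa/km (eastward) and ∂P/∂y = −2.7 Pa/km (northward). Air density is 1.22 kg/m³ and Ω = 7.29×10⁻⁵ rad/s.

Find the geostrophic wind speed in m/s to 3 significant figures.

Coriolis parameter at 79°S:
f = 2Ω sin φ = 2 × 7.29×10⁻⁵ × sin 79° = 1.43×10⁻⁴ s⁻¹
In the Southern Hemisphere f is negative: f = −1.43×10⁻⁴ s⁻¹.
Component geostrophic relations (x east, y north):
u_g = −(1/(fρ)) ∂P/∂y,  v_g = (1/(fρ)) ∂P/∂x
u_g = −(−2.7×10⁻³)/(−1.43×10⁻⁴ × 1.22) = −15.5 m/s;  v_g = (−0.94×10⁻³)/(−1.43×10⁻⁴ × 1.22) = 5.38 m/s
|V_g| = √(u_g² + v_g²) = 16.4 m/s

16.4 m/s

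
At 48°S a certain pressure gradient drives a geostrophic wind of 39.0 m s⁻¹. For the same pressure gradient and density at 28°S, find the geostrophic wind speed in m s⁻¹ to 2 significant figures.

62 m s⁻¹

With the same pressure gradient and density, V_g ∝ 1/f ∝ 1/sin φ.
V₂ = V₁ · sin φ₁ / sin φ₂ = 39.0 × sin 48° / sin 28°
V₂ = 39.0 × 0.7431/0.4695 = 62 m s⁻¹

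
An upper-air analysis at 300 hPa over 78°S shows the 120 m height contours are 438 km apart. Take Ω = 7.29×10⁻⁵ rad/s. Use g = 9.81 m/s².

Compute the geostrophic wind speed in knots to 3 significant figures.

36.6 knots

Coriolis parameter at 78°S:
f = 2Ω sin φ = 2 × 7.29×10⁻⁵ × sin 78° = 1.43×10⁻⁴ s⁻¹
Height gradient: |∂Z/∂n| = 120 m / 438000 m = 2.74×10⁻⁴
On a pressure surface, geostrophic balance gives V_g = (g/f)|∂Z/∂n|:
V_g = 9.81 × 2.74×10⁻⁴ / 1.43×10⁻⁴ = 18.8 m/s
Converting: 18.8 m/s × 1.944 = 36.6 knots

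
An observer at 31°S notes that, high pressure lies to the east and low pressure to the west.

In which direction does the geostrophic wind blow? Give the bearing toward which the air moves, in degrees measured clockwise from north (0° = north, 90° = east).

The pressure-gradient force points toward the west (bearing 270°).
Geostrophic balance: in the Southern Hemisphere the Coriolis force deflects motion to the left, so the geostrophic wind blows 90° to the left of the pressure-gradient force (low pressure on the right).
Rotating 270° by 90° counterclockwise gives 180° — the wind blows toward the south.

180°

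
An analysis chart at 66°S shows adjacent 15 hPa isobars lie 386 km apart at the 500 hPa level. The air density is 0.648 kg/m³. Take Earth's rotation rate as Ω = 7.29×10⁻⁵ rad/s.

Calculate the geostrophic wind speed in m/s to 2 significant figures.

45 m/s

Coriolis parameter at 66°S:
f = 2Ω sin φ = 2 × 7.29×10⁻⁵ × sin 66° = 1.33×10⁻⁴ s⁻¹
Pressure gradient: |∂P/∂n| = 1500 Pa / 386000 m = 3.89×10⁻³ Pa/m
Geostrophic balance (pressure-gradient force = Coriolis force):
V_g = (1/(fρ)) |∂P/∂n| = 3.89×10⁻³ / (1.33×10⁻⁴ × 0.648) = 45.0 m/s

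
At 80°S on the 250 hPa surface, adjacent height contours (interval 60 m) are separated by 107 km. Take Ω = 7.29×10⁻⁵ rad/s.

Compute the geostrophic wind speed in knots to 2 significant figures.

74 knots

Coriolis parameter at 80°S:
f = 2Ω sin φ = 2 × 7.29×10⁻⁵ × sin 80° = 1.44×10⁻⁴ s⁻¹
Height gradient: |∂Z/∂n| = 60 m / 107000 m = 5.61×10⁻⁴
On a pressure surface, geostrophic balance gives V_g = (g/f)|∂Z/∂n|:
V_g = 9.81 × 5.61×10⁻⁴ / 1.44×10⁻⁴ = 38.3 m/s
Converting: 38.3 m/s × 1.944 = 74 knots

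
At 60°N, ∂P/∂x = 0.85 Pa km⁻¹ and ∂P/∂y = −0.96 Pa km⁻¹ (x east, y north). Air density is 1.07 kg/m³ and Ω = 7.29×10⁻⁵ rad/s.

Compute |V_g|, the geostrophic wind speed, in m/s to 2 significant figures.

9.5 m/s

Coriolis parameter at 60°N:
f = 2Ω sin φ = 2 × 7.29×10⁻⁵ × sin 60° = 1.26×10⁻⁴ s⁻¹
Component geostrophic relations (x east, y north):
u_g = −(1/(fρ)) ∂P/∂y,  v_g = (1/(fρ)) ∂P/∂x
u_g = −(−0.96×10⁻³)/(1.26×10⁻⁴ × 1.07) = 7.11 m/s;  v_g = (0.85×10⁻³)/(1.26×10⁻⁴ × 1.07) = 6.29 m/s
|V_g| = √(u_g² + v_g²) = 9.49 m/s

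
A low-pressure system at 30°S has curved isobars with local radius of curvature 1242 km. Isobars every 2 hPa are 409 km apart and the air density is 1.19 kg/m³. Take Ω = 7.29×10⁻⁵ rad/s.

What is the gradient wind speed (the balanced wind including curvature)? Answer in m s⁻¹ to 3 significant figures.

5.32 m s⁻¹

Coriolis parameter at 30°S:
f = 2Ω sin φ = 2 × 7.29×10⁻⁵ × sin 30° = 7.29×10⁻⁵ s⁻¹
Pressure gradient: |∂P/∂n| = 200 Pa / 409000 m = 4.89×10⁻⁴ Pa/m
Geostrophic speed: V_g = |∂P/∂n|/(fρ) = 4.89×10⁻⁴/(7.29×10⁻⁵ × 1.19) = 5.64 m/s
Around a low, centrifugal force acts outward with Coriolis, so pressure-gradient force balances both:
(1/ρ)|∂P/∂n| = fV + V²/R  →  V² + fR·V − fR·V_g = 0
With fR = 7.29×10⁻⁵ × 1242×10³ m = 90.5 m/s:
V = [−fR + √((fR)² + 4 fR V_g)]/2 = [−90.5 + √(90.5² + 4×90.5×5.64)]/2 = 5.32 m/s
Subgeostrophic (V < V_g = 5.64 m/s), as expected around a low.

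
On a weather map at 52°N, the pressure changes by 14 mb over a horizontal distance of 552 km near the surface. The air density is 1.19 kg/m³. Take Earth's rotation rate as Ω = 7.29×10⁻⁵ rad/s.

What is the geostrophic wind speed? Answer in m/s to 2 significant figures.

19 m/s

Coriolis parameter at 52°N:
f = 2Ω sin φ = 2 × 7.29×10⁻⁵ × sin 52° = 1.15×10⁻⁴ s⁻¹
Pressure gradient: |∂P/∂n| = 1400 Pa / 552000 m = 2.54×10⁻³ Pa/m
Geostrophic balance (pressure-gradient force = Coriolis force):
V_g = (1/(fρ)) |∂P/∂n| = 2.54×10⁻³ / (1.15×10⁻⁴ × 1.19) = 18.6 m/s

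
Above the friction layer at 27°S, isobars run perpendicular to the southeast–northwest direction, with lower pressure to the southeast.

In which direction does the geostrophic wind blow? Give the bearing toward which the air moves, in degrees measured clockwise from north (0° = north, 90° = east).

045°

The pressure-gradient force points toward the southeast (bearing 135°).
Geostrophic balance: in the Southern Hemisphere the Coriolis force deflects motion to the left, so the geostrophic wind blows 90° to the left of the pressure-gradient force (low pressure on the right).
Rotating 135° by 90° counterclockwise gives 045° — the wind blows toward the northeast.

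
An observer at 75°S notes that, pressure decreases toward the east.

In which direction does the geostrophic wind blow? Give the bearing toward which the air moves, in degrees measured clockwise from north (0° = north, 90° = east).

000°

The pressure-gradient force points toward the east (bearing 090°).
Geostrophic balance: in the Southern Hemisphere the Coriolis force deflects motion to the left, so the geostrophic wind blows 90° to the left of the pressure-gradient force (low pressure on the right).
Rotating 090° by 90° counterclockwise gives 000° — the wind blows toward the north.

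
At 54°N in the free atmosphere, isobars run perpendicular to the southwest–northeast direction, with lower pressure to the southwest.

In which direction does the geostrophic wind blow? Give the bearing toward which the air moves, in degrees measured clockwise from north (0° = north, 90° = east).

The pressure-gradient force points toward the southwest (bearing 225°).
Geostrophic balance: in the Northern Hemisphere the Coriolis force deflects motion to the right, so the geostrophic wind blows 90° to the right of the pressure-gradient force (low pressure on the left).
Rotating 225° by 90° clockwise gives 315° — the wind blows toward the northwest.

315°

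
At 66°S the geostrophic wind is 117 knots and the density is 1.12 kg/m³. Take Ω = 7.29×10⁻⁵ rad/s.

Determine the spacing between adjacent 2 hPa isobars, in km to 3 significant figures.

Coriolis parameter at 66°S:
f = 2Ω sin φ = 2 × 7.29×10⁻⁵ × sin 66° = 1.33×10⁻⁴ s⁻¹
Wind speed in SI: 117 knots = 60.2 m/s
Geostrophic balance rearranged: |∂P/∂n| = f ρ V_g
|∂P/∂n| = 1.33×10⁻⁴ × 1.12 × 60.2 = 8.98×10⁻³ Pa/m
Isobar spacing: Δn = ΔP/|∂P/∂n| = 200 Pa / 8.98×10⁻³ Pa/m = 22274 m ≈ 22.3 km

22.3 km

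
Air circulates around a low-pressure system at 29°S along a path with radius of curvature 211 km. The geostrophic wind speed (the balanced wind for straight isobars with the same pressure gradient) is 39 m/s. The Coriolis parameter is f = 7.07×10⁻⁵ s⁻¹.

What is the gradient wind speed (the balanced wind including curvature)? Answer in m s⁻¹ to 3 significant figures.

Around a low, centrifugal force acts outward with Coriolis, so pressure-gradient force balances both:
(1/ρ)|∂P/∂n| = fV + V²/R  →  V² + fR·V − fR·V_g = 0
With fR = 7.07×10⁻⁵ × 211×10³ m = 14.9 m/s:
V = [−fR + √((fR)² + 4 fR V_g)]/2 = [−14.9 + √(14.9² + 4×14.9×39)]/2 = 17.8 m/s
Subgeostrophic (V < V_g = 39 m/s), as expected around a low.

17.8 m s⁻¹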